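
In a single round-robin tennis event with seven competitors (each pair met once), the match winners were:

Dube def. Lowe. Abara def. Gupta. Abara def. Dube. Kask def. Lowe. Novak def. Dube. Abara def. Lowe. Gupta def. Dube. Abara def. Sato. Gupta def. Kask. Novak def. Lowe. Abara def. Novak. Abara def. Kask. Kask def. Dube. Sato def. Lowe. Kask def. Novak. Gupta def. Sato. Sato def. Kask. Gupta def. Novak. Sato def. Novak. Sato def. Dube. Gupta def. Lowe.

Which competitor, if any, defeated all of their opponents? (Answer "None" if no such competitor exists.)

Abara

Abara has 6 wins out of 6 opponents — a perfect record.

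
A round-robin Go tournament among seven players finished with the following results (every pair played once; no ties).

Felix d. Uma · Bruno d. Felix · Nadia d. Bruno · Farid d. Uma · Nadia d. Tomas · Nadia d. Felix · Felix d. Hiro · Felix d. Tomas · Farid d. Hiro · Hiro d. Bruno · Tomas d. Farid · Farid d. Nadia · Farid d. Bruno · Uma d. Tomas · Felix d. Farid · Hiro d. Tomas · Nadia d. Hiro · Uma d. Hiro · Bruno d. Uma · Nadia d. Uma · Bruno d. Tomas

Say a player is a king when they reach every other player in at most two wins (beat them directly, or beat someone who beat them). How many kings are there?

Tomas cannot reach Felix in two steps.
Felix reaches everyone (king).
Hiro cannot reach Nadia in two steps.
Farid reaches everyone (king).
Uma cannot reach Felix, Nadia in two steps.
Bruno cannot reach Nadia in two steps.
Nadia reaches everyone (king).
Kings: Felix, Farid, Nadia — 3.

3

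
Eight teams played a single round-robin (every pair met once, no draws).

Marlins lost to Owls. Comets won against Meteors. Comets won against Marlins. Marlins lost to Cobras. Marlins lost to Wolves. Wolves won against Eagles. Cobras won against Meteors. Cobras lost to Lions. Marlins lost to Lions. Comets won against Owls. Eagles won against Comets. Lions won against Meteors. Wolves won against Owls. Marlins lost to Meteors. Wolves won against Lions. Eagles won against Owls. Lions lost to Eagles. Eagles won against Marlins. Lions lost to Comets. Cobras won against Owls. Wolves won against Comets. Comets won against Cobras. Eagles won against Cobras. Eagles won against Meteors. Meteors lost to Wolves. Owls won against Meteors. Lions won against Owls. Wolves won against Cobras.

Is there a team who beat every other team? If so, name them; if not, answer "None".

Wolves has 7 wins out of 7 opponents — a perfect record.

Wolves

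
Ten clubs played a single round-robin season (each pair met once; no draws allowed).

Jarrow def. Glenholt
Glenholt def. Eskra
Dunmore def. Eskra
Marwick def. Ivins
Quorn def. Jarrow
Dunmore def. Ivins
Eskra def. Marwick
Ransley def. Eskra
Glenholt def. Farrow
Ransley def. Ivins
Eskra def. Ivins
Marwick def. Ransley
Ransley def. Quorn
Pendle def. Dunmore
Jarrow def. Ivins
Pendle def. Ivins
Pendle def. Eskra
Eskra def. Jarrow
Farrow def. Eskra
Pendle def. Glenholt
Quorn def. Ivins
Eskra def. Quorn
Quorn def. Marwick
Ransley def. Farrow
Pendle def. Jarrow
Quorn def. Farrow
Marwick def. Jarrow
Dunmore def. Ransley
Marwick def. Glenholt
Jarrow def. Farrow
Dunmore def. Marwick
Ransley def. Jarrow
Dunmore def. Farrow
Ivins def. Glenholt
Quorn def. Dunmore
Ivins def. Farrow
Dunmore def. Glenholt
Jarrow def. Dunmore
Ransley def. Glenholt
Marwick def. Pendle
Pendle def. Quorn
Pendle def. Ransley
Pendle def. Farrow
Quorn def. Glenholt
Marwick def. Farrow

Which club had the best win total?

Pendle

Win totals: Quorn 6, Glenholt 2, Ivins 2, Pendle 8, Dunmore 6, Marwick 6, Jarrow 4, Ransley 6, Farrow 1, Eskra 4.
Pendle leads with 8 wins (next highest: 6).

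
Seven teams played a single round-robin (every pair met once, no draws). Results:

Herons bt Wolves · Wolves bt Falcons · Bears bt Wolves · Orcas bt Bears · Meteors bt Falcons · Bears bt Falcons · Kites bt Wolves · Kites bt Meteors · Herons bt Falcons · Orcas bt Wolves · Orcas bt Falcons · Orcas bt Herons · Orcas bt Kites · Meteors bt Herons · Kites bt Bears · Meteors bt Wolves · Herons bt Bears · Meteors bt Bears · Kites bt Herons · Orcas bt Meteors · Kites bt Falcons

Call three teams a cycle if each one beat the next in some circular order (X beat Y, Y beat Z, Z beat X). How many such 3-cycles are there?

Win totals: Herons 3, Bears 2, Orcas 6, Kites 5, Wolves 1, Meteors 4, Falcons 0.
A team with w wins dominates both others in C(w,2) triples; summing gives 3 + 1 + 15 + 10 + 0 + 6 + 0 = 35 transitive triples.
Total triples C(7,3) = 35, so cyclic triples = 35 − 35 = 0.

0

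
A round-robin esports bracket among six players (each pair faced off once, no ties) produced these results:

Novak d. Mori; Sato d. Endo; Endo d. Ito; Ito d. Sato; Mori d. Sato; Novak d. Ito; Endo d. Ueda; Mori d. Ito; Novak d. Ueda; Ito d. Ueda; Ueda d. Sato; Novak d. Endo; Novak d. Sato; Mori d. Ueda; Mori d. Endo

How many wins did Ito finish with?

Ito's results: beat Ueda, Sato; lost to Novak, Mori, Endo.
That is 2 wins.

2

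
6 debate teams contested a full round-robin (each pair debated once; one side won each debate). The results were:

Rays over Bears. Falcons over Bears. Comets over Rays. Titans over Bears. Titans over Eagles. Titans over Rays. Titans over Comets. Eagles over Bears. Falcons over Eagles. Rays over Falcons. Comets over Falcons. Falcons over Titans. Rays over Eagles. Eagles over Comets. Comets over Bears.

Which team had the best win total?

Titans

Win totals: Falcons 3, Rays 3, Comets 3, Bears 0, Eagles 2, Titans 4.
Titans leads with 4 wins (next highest: 3).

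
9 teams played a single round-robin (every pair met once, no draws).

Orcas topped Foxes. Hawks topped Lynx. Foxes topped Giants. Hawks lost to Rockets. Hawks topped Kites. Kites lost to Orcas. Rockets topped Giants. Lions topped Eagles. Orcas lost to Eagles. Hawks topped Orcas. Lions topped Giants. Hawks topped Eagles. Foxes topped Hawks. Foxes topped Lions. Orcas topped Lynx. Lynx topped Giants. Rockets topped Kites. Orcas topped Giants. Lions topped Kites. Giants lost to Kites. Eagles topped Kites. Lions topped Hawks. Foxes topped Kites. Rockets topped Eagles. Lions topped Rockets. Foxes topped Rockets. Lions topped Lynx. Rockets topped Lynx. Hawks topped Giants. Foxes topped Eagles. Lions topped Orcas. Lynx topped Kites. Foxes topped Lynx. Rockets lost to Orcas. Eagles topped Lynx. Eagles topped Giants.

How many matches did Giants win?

0

Giants' results: beat no one; lost to Rockets, Hawks, Lynx, Kites, Lions, Orcas, Eagles, Foxes.
That is 0 wins.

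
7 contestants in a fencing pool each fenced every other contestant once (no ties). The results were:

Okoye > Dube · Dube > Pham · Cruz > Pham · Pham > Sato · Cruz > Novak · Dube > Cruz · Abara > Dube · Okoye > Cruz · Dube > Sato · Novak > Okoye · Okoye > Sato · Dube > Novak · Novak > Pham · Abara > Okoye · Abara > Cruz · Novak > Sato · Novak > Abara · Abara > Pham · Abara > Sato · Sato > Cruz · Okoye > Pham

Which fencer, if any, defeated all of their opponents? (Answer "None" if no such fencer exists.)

Highest win total is Abara with 5 (out of 6 possible).
Abara lost to Novak, so no fencer went undefeated.

None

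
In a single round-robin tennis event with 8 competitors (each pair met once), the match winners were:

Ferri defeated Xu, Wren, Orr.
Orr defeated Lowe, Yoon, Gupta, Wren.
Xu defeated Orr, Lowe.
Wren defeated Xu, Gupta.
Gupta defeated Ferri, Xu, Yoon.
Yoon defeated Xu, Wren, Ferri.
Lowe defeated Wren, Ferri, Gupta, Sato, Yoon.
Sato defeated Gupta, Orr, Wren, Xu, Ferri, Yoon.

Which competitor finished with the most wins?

Sato

Win totals: Ferri 3, Lowe 5, Xu 2, Wren 2, Sato 6, Gupta 3, Yoon 3, Orr 4.
Sato leads with 6 wins (next highest: 5).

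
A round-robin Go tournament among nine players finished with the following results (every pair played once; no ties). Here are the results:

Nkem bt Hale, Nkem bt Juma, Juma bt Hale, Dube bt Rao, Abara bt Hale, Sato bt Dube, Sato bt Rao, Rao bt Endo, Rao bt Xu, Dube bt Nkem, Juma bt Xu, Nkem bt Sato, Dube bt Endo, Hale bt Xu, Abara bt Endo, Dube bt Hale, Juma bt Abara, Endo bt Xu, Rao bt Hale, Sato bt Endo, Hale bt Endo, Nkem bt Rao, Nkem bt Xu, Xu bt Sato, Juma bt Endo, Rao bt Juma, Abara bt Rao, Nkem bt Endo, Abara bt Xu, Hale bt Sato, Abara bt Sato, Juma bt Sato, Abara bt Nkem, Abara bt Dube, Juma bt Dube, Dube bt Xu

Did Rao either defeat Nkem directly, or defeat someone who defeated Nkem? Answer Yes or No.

No

Rao did not beat Nkem directly.
Rao beat Endo, Xu, Juma, Hale, but each of them lost to Nkem. No two-step path.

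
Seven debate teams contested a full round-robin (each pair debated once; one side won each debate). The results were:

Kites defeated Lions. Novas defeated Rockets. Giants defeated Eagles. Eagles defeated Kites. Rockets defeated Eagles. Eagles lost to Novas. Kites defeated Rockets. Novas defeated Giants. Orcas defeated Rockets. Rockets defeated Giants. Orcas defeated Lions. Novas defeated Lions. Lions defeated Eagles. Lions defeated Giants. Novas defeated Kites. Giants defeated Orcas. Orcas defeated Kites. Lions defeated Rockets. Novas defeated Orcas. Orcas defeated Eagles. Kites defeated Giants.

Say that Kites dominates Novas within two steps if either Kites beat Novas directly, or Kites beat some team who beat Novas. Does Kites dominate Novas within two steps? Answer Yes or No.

Kites did not beat Novas directly.
Kites beat Giants, Rockets, Lions, but each of them lost to Novas. No two-step path.

No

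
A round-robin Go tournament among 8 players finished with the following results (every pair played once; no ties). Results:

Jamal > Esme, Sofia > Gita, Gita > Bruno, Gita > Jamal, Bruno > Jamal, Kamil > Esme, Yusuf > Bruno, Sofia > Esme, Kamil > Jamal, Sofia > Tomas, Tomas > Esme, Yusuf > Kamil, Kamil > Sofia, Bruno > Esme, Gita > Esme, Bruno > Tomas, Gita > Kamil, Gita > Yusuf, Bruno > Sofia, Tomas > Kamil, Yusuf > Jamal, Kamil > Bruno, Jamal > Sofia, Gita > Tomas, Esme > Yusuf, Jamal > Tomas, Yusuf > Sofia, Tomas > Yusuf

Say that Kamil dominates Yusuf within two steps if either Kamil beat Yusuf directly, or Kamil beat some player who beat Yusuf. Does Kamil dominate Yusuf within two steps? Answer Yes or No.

Kamil did not beat Yusuf directly.
Kamil beat Jamal, Sofia, Bruno, Esme. Of those, Esme beat Yusuf.

Yes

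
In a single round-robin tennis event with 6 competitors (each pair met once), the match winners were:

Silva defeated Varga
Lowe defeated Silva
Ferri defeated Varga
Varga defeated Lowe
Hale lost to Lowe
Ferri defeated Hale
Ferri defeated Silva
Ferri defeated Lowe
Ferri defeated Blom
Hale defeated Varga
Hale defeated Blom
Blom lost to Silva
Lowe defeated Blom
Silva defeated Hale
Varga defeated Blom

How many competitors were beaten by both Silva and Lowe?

2

Silva beat: Varga, Blom, Hale.
Lowe beat: Blom, Silva, Hale.
Both beat: Blom, Hale — 2.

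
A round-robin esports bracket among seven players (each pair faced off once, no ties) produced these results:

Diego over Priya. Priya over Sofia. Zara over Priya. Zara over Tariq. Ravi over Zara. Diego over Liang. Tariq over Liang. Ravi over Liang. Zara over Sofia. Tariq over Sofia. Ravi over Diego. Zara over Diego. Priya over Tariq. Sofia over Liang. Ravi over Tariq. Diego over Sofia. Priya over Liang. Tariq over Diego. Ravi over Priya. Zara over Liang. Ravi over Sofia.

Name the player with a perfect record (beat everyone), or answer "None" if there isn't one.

Ravi has 6 wins out of 6 opponents — a perfect record.

Ravi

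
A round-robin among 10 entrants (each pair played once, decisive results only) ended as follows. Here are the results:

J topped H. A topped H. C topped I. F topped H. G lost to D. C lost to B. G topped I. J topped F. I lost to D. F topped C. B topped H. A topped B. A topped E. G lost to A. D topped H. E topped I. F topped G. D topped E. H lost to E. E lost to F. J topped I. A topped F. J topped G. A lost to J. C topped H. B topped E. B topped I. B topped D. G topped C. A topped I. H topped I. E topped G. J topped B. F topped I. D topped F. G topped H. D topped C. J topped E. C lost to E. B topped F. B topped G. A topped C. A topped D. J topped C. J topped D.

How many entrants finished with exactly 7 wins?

Win totals: A 8, B 7, C 2, D 6, E 4, F 5, G 3, H 1, I 0, J 9.
Exactly 7: B — 1 entrant.

1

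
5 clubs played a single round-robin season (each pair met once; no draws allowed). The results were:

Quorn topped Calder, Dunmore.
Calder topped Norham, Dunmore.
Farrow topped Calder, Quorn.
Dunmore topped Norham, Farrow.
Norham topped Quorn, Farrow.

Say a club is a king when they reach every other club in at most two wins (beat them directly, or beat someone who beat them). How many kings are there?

Norham reaches everyone (king).
Calder reaches everyone (king).
Dunmore reaches everyone (king).
Quorn reaches everyone (king).
Farrow reaches everyone (king).
Kings: Norham, Calder, Dunmore, Quorn, Farrow — 5.

5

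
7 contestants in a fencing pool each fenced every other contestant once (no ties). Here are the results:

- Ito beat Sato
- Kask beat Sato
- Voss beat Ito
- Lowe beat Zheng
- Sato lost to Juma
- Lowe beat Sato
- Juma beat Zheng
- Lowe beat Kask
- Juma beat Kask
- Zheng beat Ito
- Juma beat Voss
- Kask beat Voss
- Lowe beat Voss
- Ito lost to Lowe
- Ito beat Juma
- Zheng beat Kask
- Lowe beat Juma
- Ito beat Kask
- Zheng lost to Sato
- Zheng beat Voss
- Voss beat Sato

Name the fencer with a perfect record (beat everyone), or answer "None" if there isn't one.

Lowe

Lowe has 6 wins out of 6 opponents — a perfect record.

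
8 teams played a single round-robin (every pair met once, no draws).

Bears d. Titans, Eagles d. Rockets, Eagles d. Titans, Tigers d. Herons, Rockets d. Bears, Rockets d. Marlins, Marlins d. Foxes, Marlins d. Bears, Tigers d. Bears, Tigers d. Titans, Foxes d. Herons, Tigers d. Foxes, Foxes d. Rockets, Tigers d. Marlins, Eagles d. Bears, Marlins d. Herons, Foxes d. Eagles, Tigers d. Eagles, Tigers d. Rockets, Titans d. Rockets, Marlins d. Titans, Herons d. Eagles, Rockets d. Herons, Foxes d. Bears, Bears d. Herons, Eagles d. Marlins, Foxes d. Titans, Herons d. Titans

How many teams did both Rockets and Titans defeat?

Rockets beat: Marlins, Bears, Herons.
Titans beat: Rockets.
No one was beaten by both.

0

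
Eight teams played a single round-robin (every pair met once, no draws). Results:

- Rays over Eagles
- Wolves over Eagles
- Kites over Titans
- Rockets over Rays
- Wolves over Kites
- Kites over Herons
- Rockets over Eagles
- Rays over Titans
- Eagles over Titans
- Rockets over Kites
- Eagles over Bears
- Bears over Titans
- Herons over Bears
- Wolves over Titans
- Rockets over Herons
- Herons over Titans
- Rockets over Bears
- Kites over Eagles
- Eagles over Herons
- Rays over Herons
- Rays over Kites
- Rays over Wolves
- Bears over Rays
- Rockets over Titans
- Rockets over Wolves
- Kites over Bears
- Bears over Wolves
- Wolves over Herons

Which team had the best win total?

Win totals: Rays 5, Rockets 7, Wolves 4, Herons 2, Bears 3, Kites 4, Eagles 3, Titans 0.
Rockets leads with 7 wins (next highest: 5).

Rockets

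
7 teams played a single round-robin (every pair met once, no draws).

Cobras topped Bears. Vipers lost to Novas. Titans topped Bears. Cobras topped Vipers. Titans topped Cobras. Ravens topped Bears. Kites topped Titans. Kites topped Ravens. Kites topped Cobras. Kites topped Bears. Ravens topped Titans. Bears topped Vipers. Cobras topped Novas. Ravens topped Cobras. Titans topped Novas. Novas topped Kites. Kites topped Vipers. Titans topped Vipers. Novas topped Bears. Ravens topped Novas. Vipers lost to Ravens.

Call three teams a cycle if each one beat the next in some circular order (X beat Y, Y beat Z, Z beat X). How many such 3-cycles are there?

3

Win totals: Vipers 0, Ravens 5, Kites 5, Novas 3, Titans 4, Cobras 3, Bears 1.
A team with w wins dominates both others in C(w,2) triples; summing gives 0 + 10 + 10 + 3 + 6 + 3 + 0 = 32 transitive triples.
Total triples C(7,3) = 35, so cyclic triples = 35 − 32 = 3.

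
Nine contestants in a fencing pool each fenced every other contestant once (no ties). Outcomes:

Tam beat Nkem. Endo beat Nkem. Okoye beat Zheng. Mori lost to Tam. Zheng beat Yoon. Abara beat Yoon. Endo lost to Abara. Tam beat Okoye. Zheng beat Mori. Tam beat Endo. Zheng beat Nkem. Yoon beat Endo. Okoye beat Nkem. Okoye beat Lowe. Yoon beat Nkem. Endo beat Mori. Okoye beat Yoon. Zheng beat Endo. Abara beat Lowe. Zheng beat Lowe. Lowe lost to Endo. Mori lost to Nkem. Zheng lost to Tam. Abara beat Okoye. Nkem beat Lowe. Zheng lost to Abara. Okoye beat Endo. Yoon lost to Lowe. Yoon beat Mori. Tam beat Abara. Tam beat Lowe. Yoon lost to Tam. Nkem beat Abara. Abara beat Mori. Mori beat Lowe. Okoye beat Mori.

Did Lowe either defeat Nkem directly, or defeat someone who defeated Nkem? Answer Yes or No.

Yes

Lowe did not beat Nkem directly.
Lowe beat Yoon. Of those, Yoon beat Nkem.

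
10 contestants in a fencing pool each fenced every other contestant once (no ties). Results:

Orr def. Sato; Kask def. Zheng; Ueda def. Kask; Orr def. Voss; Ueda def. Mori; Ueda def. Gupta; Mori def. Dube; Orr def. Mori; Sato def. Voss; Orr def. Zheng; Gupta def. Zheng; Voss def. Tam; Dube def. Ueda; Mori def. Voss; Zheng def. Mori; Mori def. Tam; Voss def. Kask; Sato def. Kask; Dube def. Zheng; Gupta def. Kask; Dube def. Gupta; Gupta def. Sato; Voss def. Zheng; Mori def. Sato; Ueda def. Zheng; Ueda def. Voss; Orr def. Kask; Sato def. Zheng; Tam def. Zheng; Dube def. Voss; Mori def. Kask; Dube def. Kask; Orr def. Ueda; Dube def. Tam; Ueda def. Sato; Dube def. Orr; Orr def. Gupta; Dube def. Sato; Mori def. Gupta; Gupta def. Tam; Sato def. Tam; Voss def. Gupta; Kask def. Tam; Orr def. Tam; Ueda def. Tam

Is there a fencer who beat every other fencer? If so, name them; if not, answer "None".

Highest win total is Orr with 8 (out of 9 possible).
Orr lost to Dube, so no fencer went undefeated.

None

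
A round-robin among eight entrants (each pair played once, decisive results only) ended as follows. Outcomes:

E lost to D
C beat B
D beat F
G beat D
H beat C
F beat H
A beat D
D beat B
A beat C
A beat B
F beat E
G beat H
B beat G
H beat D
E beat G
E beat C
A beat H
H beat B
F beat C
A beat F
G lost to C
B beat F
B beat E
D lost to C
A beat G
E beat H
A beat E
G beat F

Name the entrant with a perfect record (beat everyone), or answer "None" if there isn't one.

A has 7 wins out of 7 opponents — a perfect record.

A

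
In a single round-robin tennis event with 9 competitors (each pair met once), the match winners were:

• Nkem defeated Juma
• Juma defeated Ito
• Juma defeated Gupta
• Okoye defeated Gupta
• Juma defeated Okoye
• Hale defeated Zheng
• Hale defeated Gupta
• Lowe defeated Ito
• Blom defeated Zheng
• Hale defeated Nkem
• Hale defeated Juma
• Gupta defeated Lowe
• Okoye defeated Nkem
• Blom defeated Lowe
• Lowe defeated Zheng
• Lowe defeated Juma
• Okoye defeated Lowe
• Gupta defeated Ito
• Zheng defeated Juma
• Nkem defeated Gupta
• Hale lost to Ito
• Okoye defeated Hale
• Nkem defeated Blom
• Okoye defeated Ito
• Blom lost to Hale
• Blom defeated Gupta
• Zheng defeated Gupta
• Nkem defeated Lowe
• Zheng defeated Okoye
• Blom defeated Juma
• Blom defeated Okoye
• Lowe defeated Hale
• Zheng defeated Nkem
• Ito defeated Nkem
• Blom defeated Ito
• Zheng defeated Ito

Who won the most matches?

Win totals: Lowe 4, Okoye 5, Zheng 5, Ito 2, Nkem 4, Hale 5, Juma 3, Blom 6, Gupta 2.
Blom leads with 6 wins (next highest: 5).

Blom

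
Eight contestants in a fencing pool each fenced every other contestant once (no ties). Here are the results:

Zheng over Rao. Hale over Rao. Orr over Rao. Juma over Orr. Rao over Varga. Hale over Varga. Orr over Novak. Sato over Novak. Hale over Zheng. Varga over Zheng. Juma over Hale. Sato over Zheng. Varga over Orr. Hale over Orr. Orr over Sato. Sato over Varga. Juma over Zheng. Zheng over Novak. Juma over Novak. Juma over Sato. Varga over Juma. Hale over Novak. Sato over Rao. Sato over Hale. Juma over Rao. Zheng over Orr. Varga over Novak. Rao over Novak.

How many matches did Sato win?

Sato's results: beat Zheng, Novak, Rao, Hale, Varga; lost to Orr, Juma.
That is 5 wins.

5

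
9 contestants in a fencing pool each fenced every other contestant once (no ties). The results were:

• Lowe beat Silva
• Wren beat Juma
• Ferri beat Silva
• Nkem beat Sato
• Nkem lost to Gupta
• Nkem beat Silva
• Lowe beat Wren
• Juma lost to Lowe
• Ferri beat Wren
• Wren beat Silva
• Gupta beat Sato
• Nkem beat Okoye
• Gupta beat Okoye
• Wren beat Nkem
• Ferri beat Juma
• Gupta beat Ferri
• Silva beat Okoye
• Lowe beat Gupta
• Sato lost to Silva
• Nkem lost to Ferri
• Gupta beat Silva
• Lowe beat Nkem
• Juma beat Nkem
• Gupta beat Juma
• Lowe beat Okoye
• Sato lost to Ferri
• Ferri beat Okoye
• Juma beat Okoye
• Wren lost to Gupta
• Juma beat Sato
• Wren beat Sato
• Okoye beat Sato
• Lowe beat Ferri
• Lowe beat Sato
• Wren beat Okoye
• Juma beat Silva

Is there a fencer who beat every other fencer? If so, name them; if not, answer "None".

Lowe has 8 wins out of 8 opponents — a perfect record.

Lowe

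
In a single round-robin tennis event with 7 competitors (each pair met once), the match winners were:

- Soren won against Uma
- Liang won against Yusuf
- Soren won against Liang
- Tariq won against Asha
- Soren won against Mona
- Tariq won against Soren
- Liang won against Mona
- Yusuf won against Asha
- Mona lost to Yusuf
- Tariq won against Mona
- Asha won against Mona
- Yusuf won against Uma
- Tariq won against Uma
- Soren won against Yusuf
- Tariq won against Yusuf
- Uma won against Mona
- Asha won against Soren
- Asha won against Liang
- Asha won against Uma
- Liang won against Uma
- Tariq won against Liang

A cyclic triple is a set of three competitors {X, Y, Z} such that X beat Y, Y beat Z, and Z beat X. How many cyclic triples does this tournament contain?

Win totals: Liang 3, Yusuf 3, Uma 1, Asha 4, Tariq 6, Soren 4, Mona 0.
A competitor with w wins dominates both others in C(w,2) triples; summing gives 3 + 3 + 0 + 6 + 15 + 6 + 0 = 33 transitive triples.
Total triples C(7,3) = 35, so cyclic triples = 35 − 33 = 2.

2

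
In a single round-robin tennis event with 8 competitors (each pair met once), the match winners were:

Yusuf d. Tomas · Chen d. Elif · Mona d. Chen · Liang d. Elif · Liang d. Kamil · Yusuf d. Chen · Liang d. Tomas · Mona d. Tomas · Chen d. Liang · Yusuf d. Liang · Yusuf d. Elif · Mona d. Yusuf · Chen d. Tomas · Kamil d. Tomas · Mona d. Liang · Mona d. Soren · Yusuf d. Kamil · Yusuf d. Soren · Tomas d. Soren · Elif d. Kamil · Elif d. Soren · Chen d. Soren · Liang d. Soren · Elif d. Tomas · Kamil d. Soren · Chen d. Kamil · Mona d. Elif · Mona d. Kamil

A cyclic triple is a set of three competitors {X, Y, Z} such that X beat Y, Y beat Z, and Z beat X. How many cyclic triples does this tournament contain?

0

Win totals: Chen 5, Yusuf 6, Elif 3, Mona 7, Tomas 1, Soren 0, Kamil 2, Liang 4.
A competitor with w wins dominates both others in C(w,2) triples; summing gives 10 + 15 + 3 + 21 + 0 + 0 + 1 + 6 = 56 transitive triples.
Total triples C(8,3) = 56, so cyclic triples = 56 − 56 = 0.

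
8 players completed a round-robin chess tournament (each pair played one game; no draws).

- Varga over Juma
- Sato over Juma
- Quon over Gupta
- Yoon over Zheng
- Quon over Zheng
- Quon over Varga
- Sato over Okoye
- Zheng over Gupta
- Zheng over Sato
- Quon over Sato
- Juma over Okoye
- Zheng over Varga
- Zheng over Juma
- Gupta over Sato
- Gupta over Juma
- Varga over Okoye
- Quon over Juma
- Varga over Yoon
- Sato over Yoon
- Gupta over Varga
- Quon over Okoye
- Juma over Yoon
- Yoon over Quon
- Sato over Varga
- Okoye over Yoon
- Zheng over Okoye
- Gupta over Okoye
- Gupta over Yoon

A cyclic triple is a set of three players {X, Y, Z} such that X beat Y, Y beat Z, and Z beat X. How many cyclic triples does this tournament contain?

Win totals: Zheng 5, Sato 4, Yoon 2, Varga 3, Okoye 1, Quon 6, Juma 2, Gupta 5.
A player with w wins dominates both others in C(w,2) triples; summing gives 10 + 6 + 1 + 3 + 0 + 15 + 1 + 10 = 46 transitive triples.
Total triples C(8,3) = 56, so cyclic triples = 56 − 46 = 10.

10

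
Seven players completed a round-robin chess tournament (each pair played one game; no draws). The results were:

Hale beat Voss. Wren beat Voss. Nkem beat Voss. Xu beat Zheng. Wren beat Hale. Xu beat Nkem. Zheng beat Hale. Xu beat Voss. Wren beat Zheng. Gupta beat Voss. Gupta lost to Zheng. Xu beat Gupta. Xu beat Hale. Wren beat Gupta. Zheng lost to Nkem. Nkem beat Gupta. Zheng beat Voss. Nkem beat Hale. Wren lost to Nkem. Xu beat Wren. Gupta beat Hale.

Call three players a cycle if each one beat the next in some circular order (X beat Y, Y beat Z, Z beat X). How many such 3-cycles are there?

Win totals: Xu 6, Hale 1, Voss 0, Wren 4, Zheng 3, Gupta 2, Nkem 5.
A player with w wins dominates both others in C(w,2) triples; summing gives 15 + 0 + 0 + 6 + 3 + 1 + 10 = 35 transitive triples.
Total triples C(7,3) = 35, so cyclic triples = 35 − 35 = 0.

0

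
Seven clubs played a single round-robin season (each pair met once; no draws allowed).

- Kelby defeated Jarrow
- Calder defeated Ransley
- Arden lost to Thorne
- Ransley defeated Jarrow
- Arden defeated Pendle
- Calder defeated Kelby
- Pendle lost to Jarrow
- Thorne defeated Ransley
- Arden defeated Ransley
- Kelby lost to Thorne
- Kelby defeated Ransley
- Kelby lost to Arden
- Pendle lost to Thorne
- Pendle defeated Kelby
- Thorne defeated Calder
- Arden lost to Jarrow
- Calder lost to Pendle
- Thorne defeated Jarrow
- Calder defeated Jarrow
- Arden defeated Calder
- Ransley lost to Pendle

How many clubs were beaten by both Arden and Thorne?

Arden beat: Kelby, Pendle, Calder, Ransley.
Thorne beat: Kelby, Pendle, Arden, Calder, Jarrow, Ransley.
Both beat: Kelby, Pendle, Calder, Ransley — 4.

4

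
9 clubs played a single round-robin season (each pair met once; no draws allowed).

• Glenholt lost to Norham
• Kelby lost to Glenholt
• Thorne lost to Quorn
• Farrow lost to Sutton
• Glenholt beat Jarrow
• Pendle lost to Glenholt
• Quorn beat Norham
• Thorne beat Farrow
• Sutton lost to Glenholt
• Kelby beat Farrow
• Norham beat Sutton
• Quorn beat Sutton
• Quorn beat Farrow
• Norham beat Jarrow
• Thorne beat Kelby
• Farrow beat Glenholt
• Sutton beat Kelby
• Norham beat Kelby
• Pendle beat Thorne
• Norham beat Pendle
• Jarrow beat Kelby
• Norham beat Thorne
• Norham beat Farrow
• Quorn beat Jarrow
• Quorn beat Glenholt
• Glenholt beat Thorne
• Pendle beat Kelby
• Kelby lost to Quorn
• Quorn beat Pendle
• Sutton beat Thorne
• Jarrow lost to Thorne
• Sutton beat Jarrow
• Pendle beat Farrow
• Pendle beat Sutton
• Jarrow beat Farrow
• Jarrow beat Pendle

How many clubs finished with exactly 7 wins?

1

Win totals: Norham 7, Quorn 8, Jarrow 3, Thorne 3, Glenholt 5, Pendle 4, Kelby 1, Sutton 4, Farrow 1.
Exactly 7: Norham — 1 club.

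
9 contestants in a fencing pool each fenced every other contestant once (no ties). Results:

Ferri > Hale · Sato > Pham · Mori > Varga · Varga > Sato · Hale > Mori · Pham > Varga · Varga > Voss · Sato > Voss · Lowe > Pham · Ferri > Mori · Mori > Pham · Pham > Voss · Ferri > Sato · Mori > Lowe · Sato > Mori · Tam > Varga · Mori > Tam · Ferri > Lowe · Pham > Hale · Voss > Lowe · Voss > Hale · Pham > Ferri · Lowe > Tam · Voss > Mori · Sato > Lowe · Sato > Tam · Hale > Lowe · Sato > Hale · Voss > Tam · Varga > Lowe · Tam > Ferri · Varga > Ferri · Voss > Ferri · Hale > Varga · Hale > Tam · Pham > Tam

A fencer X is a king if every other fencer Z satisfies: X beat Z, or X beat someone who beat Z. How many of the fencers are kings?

7

Varga reaches everyone (king).
Hale reaches everyone (king).
Tam cannot reach Pham in two steps.
Lowe cannot reach Mori, Sato in two steps.
Mori reaches everyone (king).
Pham reaches everyone (king).
Ferri reaches everyone (king).
Voss reaches everyone (king).
Sato reaches everyone (king).
Kings: Varga, Hale, Mori, Pham, Ferri, Voss, Sato — 7.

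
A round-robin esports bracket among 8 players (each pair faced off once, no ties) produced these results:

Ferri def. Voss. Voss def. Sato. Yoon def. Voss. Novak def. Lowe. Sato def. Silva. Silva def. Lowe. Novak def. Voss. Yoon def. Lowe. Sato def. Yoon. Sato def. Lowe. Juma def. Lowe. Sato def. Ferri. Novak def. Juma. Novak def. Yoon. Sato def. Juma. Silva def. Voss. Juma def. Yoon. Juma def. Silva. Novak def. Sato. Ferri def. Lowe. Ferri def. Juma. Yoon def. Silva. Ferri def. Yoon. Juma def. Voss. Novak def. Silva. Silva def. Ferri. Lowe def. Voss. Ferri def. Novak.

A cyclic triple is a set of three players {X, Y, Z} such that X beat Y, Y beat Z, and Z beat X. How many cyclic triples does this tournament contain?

Win totals: Juma 4, Novak 6, Ferri 5, Silva 3, Voss 1, Yoon 3, Lowe 1, Sato 5.
A player with w wins dominates both others in C(w,2) triples; summing gives 6 + 15 + 10 + 3 + 0 + 3 + 0 + 10 = 47 transitive triples.
Total triples C(8,3) = 56, so cyclic triples = 56 − 47 = 9.

9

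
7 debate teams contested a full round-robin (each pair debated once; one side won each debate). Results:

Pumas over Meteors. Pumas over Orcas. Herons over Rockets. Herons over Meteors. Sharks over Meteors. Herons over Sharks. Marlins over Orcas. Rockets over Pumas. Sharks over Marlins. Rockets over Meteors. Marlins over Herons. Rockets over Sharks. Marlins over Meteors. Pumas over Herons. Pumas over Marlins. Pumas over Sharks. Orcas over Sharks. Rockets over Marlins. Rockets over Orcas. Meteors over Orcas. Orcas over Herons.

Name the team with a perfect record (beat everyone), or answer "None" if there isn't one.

None

Highest win total is Rockets with 5 (out of 6 possible).
Rockets lost to Herons, so no team went undefeated.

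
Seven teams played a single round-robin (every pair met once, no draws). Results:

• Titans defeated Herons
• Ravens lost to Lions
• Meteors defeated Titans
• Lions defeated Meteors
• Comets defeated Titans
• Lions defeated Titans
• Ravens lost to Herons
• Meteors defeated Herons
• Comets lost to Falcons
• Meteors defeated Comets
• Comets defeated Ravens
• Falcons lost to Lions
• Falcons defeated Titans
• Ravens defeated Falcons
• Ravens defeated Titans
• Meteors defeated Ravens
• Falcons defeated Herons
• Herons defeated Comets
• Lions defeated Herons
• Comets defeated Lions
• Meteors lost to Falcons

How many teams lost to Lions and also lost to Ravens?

Lions beat: Ravens, Meteors, Herons, Falcons, Titans.
Ravens beat: Falcons, Titans.
Both beat: Falcons, Titans — 2.

2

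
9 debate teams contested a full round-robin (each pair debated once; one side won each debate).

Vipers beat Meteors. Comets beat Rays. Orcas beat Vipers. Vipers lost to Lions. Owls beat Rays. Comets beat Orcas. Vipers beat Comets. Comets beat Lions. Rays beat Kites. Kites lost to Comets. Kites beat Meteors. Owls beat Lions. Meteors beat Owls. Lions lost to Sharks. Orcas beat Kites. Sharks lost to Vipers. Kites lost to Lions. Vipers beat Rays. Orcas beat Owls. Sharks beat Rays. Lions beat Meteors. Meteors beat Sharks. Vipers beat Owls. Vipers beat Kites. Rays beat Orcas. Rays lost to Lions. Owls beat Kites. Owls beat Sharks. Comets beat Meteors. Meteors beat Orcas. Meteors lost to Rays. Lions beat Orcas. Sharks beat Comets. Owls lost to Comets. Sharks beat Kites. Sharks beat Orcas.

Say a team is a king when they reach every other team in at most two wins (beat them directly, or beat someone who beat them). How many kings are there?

7

Owls reaches everyone (king).
Rays cannot reach Lions, Comets in two steps.
Meteors reaches everyone (king).
Orcas reaches everyone (king).
Sharks reaches everyone (king).
Lions reaches everyone (king).
Kites cannot reach Rays, Lions, Vipers, Comets in two steps.
Vipers reaches everyone (king).
Comets reaches everyone (king).
Kings: Owls, Meteors, Orcas, Sharks, Lions, Vipers, Comets — 7.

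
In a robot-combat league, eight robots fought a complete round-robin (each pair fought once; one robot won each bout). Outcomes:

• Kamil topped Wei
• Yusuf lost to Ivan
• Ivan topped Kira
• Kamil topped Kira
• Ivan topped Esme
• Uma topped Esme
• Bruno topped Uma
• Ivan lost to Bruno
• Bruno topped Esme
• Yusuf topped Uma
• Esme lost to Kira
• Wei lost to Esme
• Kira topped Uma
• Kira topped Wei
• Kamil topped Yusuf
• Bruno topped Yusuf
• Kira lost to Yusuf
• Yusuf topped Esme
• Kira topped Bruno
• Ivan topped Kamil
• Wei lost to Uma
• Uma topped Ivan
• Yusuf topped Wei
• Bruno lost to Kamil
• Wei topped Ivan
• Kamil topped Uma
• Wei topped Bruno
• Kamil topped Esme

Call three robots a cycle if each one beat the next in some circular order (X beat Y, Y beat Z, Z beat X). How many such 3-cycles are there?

Win totals: Yusuf 4, Uma 3, Ivan 4, Bruno 4, Esme 1, Kamil 6, Kira 4, Wei 2.
A robot with w wins dominates both others in C(w,2) triples; summing gives 6 + 3 + 6 + 6 + 0 + 15 + 6 + 1 = 43 transitive triples.
Total triples C(8,3) = 56, so cyclic triples = 56 − 43 = 13.

13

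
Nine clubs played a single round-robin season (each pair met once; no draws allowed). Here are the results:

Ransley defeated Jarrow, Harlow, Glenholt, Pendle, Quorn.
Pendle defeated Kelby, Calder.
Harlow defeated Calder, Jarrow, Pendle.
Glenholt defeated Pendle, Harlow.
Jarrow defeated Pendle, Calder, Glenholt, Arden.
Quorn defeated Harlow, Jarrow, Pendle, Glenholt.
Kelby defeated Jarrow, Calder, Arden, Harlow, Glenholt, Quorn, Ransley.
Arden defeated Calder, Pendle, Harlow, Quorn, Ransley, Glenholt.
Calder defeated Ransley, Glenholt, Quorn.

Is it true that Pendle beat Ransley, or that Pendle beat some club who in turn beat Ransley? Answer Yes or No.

Yes

Pendle did not beat Ransley directly.
Pendle beat Calder, Kelby. Of those, Calder beat Ransley.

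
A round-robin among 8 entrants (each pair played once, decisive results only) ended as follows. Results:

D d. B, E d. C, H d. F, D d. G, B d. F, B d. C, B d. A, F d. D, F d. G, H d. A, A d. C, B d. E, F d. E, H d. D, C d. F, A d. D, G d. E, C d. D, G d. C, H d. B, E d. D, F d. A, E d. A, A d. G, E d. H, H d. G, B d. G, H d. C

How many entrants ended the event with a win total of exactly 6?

Win totals: A 3, B 5, C 2, D 2, E 4, F 4, G 2, H 6.
Exactly 6: H — 1 entrant.

1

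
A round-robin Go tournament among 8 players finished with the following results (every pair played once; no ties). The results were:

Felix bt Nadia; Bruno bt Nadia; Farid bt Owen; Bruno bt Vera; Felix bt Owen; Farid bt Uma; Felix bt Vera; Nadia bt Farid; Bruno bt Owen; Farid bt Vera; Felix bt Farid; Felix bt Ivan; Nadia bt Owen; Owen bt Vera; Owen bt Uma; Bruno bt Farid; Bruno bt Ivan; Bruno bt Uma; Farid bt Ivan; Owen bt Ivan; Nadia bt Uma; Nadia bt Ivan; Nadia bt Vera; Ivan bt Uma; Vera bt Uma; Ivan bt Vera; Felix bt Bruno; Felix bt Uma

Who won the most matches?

Felix

Win totals: Vera 1, Owen 3, Farid 4, Ivan 2, Nadia 5, Uma 0, Felix 7, Bruno 6.
Felix leads with 7 wins (next highest: 6).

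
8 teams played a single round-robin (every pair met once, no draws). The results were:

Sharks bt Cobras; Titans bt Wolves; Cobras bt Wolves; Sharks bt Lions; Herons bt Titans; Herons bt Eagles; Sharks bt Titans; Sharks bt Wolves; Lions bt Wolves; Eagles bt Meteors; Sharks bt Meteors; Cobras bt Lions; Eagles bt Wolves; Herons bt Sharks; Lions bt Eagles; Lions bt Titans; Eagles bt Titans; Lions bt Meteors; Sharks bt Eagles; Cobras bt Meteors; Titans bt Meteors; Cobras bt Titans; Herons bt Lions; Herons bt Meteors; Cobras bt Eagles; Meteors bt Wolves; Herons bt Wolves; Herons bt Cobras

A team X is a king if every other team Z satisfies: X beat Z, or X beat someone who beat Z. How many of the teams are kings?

1

Cobras cannot reach Sharks, Herons in two steps.
Meteors cannot reach Cobras, Lions, Eagles, Sharks, Titans, Herons in two steps.
Lions cannot reach Cobras, Sharks, Herons in two steps.
Eagles cannot reach Cobras, Lions, Sharks, Herons in two steps.
Sharks cannot reach Herons in two steps.
Titans cannot reach Cobras, Lions, Eagles, Sharks, Herons in two steps.
Wolves cannot reach Cobras, Meteors, Lions, Eagles, Sharks, Titans, Herons in two steps.
Herons reaches everyone (king).
Kings: Herons — 1.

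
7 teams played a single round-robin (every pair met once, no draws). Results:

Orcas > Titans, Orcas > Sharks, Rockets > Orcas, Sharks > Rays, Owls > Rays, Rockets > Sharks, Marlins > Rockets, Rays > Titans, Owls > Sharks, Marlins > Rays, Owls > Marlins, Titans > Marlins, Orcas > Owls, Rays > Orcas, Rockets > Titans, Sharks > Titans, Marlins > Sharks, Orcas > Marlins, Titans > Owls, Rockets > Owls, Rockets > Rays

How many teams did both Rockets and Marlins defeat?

2

Rockets beat: Owls, Titans, Orcas, Sharks, Rays.
Marlins beat: Rockets, Sharks, Rays.
Both beat: Sharks, Rays — 2.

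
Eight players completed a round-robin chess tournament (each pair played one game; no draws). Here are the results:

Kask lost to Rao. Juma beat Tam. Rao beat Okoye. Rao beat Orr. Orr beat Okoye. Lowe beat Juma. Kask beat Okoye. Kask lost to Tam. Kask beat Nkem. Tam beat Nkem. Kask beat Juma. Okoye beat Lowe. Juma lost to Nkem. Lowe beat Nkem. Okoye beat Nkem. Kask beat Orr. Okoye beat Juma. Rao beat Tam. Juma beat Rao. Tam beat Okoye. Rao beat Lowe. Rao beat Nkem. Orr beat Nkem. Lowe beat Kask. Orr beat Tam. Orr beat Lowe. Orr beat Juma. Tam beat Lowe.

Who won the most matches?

Win totals: Okoye 3, Tam 4, Kask 4, Lowe 3, Juma 2, Nkem 1, Orr 5, Rao 6.
Rao leads with 6 wins (next highest: 5).

Rao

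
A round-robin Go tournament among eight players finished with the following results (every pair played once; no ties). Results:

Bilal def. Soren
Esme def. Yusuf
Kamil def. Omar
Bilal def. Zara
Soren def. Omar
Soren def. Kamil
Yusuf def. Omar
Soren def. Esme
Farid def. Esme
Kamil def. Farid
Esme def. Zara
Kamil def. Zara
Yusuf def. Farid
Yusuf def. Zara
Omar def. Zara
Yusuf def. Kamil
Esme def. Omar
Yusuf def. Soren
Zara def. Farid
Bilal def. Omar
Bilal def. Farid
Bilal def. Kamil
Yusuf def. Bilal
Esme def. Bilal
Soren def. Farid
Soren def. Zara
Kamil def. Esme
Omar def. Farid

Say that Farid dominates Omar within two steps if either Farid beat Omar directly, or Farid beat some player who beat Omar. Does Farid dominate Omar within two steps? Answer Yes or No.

Yes

Farid did not beat Omar directly.
Farid beat Esme. Of those, Esme beat Omar.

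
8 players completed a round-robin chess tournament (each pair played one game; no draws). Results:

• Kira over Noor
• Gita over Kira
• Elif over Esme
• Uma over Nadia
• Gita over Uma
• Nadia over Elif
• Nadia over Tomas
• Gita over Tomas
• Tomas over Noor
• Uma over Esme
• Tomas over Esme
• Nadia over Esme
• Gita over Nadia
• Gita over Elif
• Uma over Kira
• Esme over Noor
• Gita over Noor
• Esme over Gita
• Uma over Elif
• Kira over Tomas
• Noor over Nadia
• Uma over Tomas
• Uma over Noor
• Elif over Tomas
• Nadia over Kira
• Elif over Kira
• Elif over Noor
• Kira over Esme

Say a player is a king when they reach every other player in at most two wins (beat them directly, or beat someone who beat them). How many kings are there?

Noor cannot reach Gita, Uma in two steps.
Gita reaches everyone (king).
Uma reaches everyone (king).
Esme reaches everyone (king).
Kira cannot reach Uma, Elif in two steps.
Nadia cannot reach Uma in two steps.
Elif cannot reach Uma in two steps.
Tomas cannot reach Uma, Kira, Elif in two steps.
Kings: Gita, Uma, Esme — 3.

3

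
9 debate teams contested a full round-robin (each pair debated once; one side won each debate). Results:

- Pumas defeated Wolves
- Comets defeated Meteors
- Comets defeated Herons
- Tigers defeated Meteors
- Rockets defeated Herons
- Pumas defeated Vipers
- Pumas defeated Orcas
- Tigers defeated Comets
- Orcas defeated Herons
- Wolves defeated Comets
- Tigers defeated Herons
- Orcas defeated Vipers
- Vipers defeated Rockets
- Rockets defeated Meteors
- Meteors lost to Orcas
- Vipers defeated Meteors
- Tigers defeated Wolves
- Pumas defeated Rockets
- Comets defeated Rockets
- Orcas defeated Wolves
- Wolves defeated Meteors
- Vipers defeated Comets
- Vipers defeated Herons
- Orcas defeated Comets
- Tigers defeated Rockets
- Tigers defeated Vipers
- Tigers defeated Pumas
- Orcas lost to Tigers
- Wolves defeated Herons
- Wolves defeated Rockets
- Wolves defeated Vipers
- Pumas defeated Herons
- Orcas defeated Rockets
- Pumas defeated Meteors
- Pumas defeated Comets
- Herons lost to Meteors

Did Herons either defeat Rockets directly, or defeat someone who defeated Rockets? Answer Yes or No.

Herons did not beat Rockets directly.
Herons beat no one, so there is no intermediate team.

No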